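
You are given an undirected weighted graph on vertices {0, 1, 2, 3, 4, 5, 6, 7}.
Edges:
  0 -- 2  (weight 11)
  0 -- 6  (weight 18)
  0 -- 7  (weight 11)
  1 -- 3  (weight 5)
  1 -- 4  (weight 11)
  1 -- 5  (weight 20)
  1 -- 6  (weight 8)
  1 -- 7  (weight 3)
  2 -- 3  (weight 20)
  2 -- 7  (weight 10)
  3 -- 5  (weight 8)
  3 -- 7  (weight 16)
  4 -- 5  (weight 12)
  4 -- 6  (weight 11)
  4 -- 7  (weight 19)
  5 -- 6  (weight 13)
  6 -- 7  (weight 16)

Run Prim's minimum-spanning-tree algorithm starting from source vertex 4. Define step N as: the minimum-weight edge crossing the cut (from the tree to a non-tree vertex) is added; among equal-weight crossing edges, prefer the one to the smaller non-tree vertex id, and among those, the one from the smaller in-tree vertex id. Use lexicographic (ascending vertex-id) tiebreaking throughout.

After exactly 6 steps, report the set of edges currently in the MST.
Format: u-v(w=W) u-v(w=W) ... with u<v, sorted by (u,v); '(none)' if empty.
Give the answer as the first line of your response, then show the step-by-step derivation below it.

1-3(w=5) 1-4(w=11) 1-6(w=8) 1-7(w=3) 2-7(w=10) 3-5(w=8)

step 1: add edge 1-4 (w=11); MST = {1-4(w=11)}
step 2: add edge 1-7 (w=3); MST = {1-4(w=11) 1-7(w=3)}
step 3: add edge 1-3 (w=5); MST = {1-3(w=5) 1-4(w=11) 1-7(w=3)}
step 4: add edge 3-5 (w=8); MST = {1-3(w=5) 1-4(w=11) 1-7(w=3) 3-5(w=8)}
step 5: add edge 1-6 (w=8); MST = {1-3(w=5) 1-4(w=11) 1-6(w=8) 1-7(w=3) 3-5(w=8)}
step 6: add edge 2-7 (w=10); MST = {1-3(w=5) 1-4(w=11) 1-6(w=8) 1-7(w=3) 2-7(w=10) 3-5(w=8)}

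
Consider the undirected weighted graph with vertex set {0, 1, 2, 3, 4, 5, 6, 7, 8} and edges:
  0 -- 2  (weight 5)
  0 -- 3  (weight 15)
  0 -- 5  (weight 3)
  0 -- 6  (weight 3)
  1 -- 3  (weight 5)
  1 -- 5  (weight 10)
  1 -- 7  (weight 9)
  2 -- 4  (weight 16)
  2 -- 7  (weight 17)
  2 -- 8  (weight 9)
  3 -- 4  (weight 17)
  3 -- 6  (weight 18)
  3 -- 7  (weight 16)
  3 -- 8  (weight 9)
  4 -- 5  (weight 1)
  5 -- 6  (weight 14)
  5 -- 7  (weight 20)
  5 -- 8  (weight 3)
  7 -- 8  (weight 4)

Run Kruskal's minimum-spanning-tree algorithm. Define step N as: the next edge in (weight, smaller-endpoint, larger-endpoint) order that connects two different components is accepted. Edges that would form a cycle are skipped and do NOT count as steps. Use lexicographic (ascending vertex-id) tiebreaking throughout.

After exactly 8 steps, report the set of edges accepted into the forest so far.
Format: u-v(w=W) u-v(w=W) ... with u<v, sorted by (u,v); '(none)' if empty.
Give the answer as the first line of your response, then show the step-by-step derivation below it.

0-2(w=5) 0-5(w=3) 0-6(w=3) 1-3(w=5) 1-7(w=9) 4-5(w=1) 5-8(w=3) 7-8(w=4)

step 1: add edge 4-5 (w=1); MST = {4-5(w=1)}
step 2: add edge 0-5 (w=3); MST = {0-5(w=3) 4-5(w=1)}
step 3: add edge 0-6 (w=3); MST = {0-5(w=3) 0-6(w=3) 4-5(w=1)}
step 4: add edge 5-8 (w=3); MST = {0-5(w=3) 0-6(w=3) 4-5(w=1) 5-8(w=3)}
step 5: add edge 7-8 (w=4); MST = {0-5(w=3) 0-6(w=3) 4-5(w=1) 5-8(w=3) 7-8(w=4)}
step 6: add edge 0-2 (w=5); MST = {0-2(w=5) 0-5(w=3) 0-6(w=3) 4-5(w=1) 5-8(w=3) 7-8(w=4)}
step 7: add edge 1-3 (w=5); MST = {0-2(w=5) 0-5(w=3) 0-6(w=3) 1-3(w=5) 4-5(w=1) 5-8(w=3) 7-8(w=4)}
step 8: add edge 1-7 (w=9); MST = {0-2(w=5) 0-5(w=3) 0-6(w=3) 1-3(w=5) 1-7(w=9) 4-5(w=1) 5-8(w=3) 7-8(w=4)}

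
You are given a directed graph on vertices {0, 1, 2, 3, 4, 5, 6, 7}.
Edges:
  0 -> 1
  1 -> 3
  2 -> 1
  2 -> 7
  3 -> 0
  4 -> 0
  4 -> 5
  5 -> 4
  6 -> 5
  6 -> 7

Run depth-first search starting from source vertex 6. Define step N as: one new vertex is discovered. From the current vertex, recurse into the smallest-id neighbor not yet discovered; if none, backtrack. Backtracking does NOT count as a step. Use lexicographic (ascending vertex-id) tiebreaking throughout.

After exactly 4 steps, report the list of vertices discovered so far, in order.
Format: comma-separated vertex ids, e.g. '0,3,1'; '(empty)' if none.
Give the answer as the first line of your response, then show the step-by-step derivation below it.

6,5,4,0

step 1: discover 6; path=6; order=6
step 2: discover 5; path=6>5; order=6,5
step 3: discover 4; path=6>5>4; order=6,5,4
step 4: discover 0; path=6>5>4>0; order=6,5,4,0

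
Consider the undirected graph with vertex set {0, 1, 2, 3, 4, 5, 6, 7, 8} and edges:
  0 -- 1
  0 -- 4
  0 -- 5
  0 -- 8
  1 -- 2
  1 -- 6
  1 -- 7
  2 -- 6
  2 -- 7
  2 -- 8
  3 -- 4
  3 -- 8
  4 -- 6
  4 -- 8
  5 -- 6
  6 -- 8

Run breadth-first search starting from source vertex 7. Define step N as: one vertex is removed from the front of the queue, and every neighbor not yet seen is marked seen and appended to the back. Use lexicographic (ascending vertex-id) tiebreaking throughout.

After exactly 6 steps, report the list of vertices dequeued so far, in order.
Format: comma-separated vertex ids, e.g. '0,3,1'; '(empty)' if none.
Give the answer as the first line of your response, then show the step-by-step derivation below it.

7,1,2,0,6,8

step 1: dequeue 7; queue=[1,2]; order=7
step 2: dequeue 1; queue=[2,0,6]; order=7,1
step 3: dequeue 2; queue=[0,6,8]; order=7,1,2
step 4: dequeue 0; queue=[6,8,4,5]; order=7,1,2,0
step 5: dequeue 6; queue=[8,4,5]; order=7,1,2,0,6
step 6: dequeue 8; queue=[4,5,3]; order=7,1,2,0,6,8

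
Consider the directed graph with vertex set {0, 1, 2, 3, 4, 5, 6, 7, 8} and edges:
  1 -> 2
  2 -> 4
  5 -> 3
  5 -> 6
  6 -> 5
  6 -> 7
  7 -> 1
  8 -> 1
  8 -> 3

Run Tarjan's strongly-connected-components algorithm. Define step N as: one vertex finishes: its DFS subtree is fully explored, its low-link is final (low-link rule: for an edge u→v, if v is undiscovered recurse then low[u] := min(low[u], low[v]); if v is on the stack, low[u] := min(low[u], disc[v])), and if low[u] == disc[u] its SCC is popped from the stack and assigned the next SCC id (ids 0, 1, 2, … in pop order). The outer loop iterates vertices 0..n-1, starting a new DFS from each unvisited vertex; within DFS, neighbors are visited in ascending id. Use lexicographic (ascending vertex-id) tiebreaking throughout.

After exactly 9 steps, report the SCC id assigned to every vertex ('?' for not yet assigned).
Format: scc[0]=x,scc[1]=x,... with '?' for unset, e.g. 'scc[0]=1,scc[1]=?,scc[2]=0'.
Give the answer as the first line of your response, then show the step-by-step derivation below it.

scc[0]=0,scc[1]=3,scc[2]=2,scc[3]=4,scc[4]=1,scc[5]=6,scc[6]=6,scc[7]=5,scc[8]=7

step 1: low=(low[0]=0,low[1]=?,low[2]=?,low[3]=?,low[4]=?,low[5]=?,low[6]=?,low[7]=?,low[8]=?); scc=(scc[0]=0,scc[1]=?,scc[2]=?,scc[3]=?,scc[4]=?,scc[5]=?,scc[6]=?,scc[7]=?,scc[8]=?)
step 2: low=(low[0]=0,low[1]=1,low[2]=2,low[3]=?,low[4]=3,low[5]=?,low[6]=?,low[7]=?,low[8]=?); scc=(scc[0]=0,scc[1]=?,scc[2]=?,scc[3]=?,scc[4]=1,scc[5]=?,scc[6]=?,scc[7]=?,scc[8]=?)
step 3: low=(low[0]=0,low[1]=1,low[2]=2,low[3]=?,low[4]=3,low[5]=?,low[6]=?,low[7]=?,low[8]=?); scc=(scc[0]=0,scc[1]=?,scc[2]=2,scc[3]=?,scc[4]=1,scc[5]=?,scc[6]=?,scc[7]=?,scc[8]=?)
step 4: low=(low[0]=0,low[1]=1,low[2]=2,low[3]=?,low[4]=3,low[5]=?,low[6]=?,low[7]=?,low[8]=?); scc=(scc[0]=0,scc[1]=3,scc[2]=2,scc[3]=?,scc[4]=1,scc[5]=?,scc[6]=?,scc[7]=?,scc[8]=?)
step 5: low=(low[0]=0,low[1]=1,low[2]=2,low[3]=4,low[4]=3,low[5]=?,low[6]=?,low[7]=?,low[8]=?); scc=(scc[0]=0,scc[1]=3,scc[2]=2,scc[3]=4,scc[4]=1,scc[5]=?,scc[6]=?,scc[7]=?,scc[8]=?)
step 6: low=(low[0]=0,low[1]=1,low[2]=2,low[3]=4,low[4]=3,low[5]=5,low[6]=5,low[7]=7,low[8]=?); scc=(scc[0]=0,scc[1]=3,scc[2]=2,scc[3]=4,scc[4]=1,scc[5]=?,scc[6]=?,scc[7]=5,scc[8]=?)
step 7: low=(low[0]=0,low[1]=1,low[2]=2,low[3]=4,low[4]=3,low[5]=5,low[6]=5,low[7]=7,low[8]=?); scc=(scc[0]=0,scc[1]=3,scc[2]=2,scc[3]=4,scc[4]=1,scc[5]=?,scc[6]=?,scc[7]=5,scc[8]=?)
step 8: low=(low[0]=0,low[1]=1,low[2]=2,low[3]=4,low[4]=3,low[5]=5,low[6]=5,low[7]=7,low[8]=?); scc=(scc[0]=0,scc[1]=3,scc[2]=2,scc[3]=4,scc[4]=1,scc[5]=6,scc[6]=6,scc[7]=5,scc[8]=?)
step 9: low=(low[0]=0,low[1]=1,low[2]=2,low[3]=4,low[4]=3,low[5]=5,low[6]=5,low[7]=7,low[8]=8); scc=(scc[0]=0,scc[1]=3,scc[2]=2,scc[3]=4,scc[4]=1,scc[5]=6,scc[6]=6,scc[7]=5,scc[8]=7)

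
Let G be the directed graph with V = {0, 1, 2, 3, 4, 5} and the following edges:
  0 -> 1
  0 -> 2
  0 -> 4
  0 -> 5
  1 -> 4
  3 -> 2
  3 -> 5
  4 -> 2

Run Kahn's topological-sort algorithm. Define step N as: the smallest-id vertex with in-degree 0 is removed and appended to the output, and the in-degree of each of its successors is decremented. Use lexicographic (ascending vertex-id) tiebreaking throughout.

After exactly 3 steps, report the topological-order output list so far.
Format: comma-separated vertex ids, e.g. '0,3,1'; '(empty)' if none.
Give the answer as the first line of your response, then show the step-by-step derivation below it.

0,1,3

step 1: output 0; order=[0]; indeg=(0,0,2,0,1,1)
step 2: output 1; order=[0,1]; indeg=(0,0,2,0,0,1)
step 3: output 3; order=[0,1,3]; indeg=(0,0,1,0,0,0)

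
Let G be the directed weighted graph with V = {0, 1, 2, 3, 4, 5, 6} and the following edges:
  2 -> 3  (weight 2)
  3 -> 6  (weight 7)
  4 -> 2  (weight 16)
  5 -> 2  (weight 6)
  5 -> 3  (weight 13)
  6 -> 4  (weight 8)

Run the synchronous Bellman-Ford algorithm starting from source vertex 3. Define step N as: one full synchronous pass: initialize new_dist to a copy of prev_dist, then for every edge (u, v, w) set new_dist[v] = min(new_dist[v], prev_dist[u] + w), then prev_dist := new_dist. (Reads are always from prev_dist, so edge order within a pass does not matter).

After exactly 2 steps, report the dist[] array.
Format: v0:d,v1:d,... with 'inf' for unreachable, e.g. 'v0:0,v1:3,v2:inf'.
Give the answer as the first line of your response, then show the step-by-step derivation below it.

v0:inf,v1:inf,v2:inf,v3:0,v4:15,v5:inf,v6:7

step 1: dist = v0:inf,v1:inf,v2:inf,v3:0,v4:inf,v5:inf,v6:7
step 2: dist = v0:inf,v1:inf,v2:inf,v3:0,v4:15,v5:inf,v6:7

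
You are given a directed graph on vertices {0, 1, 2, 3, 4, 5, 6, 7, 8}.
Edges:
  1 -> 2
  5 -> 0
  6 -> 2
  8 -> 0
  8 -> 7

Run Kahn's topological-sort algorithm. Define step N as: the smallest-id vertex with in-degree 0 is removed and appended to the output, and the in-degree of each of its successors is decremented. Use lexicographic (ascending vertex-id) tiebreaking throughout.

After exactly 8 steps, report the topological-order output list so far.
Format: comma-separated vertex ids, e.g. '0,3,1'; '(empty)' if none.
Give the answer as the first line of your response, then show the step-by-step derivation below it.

1,3,4,5,6,2,8,0

step 1: output 1; order=[1]; indeg=(2,0,1,0,0,0,0,1,0)
step 2: output 3; order=[1,3]; indeg=(2,0,1,0,0,0,0,1,0)
step 3: output 4; order=[1,3,4]; indeg=(2,0,1,0,0,0,0,1,0)
step 4: output 5; order=[1,3,4,5]; indeg=(1,0,1,0,0,0,0,1,0)
step 5: output 6; order=[1,3,4,5,6]; indeg=(1,0,0,0,0,0,0,1,0)
step 6: output 2; order=[1,3,4,5,6,2]; indeg=(1,0,0,0,0,0,0,1,0)
step 7: output 8; order=[1,3,4,5,6,2,8]; indeg=(0,0,0,0,0,0,0,0,0)
step 8: output 0; order=[1,3,4,5,6,2,8,0]; indeg=(0,0,0,0,0,0,0,0,0)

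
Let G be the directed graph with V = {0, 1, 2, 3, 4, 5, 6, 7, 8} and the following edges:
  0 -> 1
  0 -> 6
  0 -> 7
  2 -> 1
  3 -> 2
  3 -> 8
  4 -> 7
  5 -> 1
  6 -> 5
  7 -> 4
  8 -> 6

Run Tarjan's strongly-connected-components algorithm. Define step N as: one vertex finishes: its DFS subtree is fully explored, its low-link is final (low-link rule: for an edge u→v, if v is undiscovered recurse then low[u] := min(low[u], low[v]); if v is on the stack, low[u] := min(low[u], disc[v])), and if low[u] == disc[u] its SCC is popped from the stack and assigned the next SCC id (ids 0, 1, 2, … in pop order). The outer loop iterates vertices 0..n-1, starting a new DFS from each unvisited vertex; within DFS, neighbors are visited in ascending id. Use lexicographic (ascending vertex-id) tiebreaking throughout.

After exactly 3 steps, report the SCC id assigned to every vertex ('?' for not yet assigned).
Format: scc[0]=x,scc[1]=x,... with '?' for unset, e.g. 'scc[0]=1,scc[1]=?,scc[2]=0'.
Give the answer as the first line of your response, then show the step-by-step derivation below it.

scc[0]=?,scc[1]=0,scc[2]=?,scc[3]=?,scc[4]=?,scc[5]=1,scc[6]=2,scc[7]=?,scc[8]=?

step 1: low=(low[0]=0,low[1]=1,low[2]=?,low[3]=?,low[4]=?,low[5]=?,low[6]=?,low[7]=?,low[8]=?); scc=(scc[0]=?,scc[1]=0,scc[2]=?,scc[3]=?,scc[4]=?,scc[5]=?,scc[6]=?,scc[7]=?,scc[8]=?)
step 2: low=(low[0]=0,low[1]=1,low[2]=?,low[3]=?,low[4]=?,low[5]=3,low[6]=2,low[7]=?,low[8]=?); scc=(scc[0]=?,scc[1]=0,scc[2]=?,scc[3]=?,scc[4]=?,scc[5]=1,scc[6]=?,scc[7]=?,scc[8]=?)
step 3: low=(low[0]=0,low[1]=1,low[2]=?,low[3]=?,low[4]=?,low[5]=3,low[6]=2,low[7]=?,low[8]=?); scc=(scc[0]=?,scc[1]=0,scc[2]=?,scc[3]=?,scc[4]=?,scc[5]=1,scc[6]=2,scc[7]=?,scc[8]=?)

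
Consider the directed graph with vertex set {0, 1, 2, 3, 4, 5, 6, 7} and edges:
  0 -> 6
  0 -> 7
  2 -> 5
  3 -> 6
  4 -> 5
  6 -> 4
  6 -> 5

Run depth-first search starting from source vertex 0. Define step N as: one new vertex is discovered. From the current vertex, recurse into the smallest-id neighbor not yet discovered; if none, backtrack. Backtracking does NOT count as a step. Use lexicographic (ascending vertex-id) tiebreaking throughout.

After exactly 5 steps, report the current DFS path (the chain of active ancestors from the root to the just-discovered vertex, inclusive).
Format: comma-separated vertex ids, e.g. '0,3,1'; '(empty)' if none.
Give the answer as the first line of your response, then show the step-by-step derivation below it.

0,7

step 1: discover 0; path=0; order=0
step 2: discover 6; path=0>6; order=0,6
step 3: discover 4; path=0>6>4; order=0,6,4
step 4: discover 5; path=0>6>4>5; order=0,6,4,5
step 5: discover 7; path=0>7; order=0,6,4,5,7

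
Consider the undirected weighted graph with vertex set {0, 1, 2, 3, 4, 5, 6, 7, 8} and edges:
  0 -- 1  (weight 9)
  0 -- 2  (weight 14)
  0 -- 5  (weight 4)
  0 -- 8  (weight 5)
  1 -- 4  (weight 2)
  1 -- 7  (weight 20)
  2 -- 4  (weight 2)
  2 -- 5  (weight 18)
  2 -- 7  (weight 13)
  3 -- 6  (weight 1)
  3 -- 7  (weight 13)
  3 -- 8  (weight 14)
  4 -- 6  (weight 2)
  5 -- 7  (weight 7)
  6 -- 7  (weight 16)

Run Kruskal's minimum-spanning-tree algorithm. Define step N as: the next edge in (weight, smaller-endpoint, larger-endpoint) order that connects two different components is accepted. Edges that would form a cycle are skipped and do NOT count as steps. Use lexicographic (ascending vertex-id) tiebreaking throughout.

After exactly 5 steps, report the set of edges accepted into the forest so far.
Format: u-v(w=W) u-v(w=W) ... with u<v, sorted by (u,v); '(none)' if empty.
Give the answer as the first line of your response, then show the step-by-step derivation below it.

0-5(w=4) 1-4(w=2) 2-4(w=2) 3-6(w=1) 4-6(w=2)

step 1: add edge 3-6 (w=1); MST = {3-6(w=1)}
step 2: add edge 1-4 (w=2); MST = {1-4(w=2) 3-6(w=1)}
step 3: add edge 2-4 (w=2); MST = {1-4(w=2) 2-4(w=2) 3-6(w=1)}
step 4: add edge 4-6 (w=2); MST = {1-4(w=2) 2-4(w=2) 3-6(w=1) 4-6(w=2)}
step 5: add edge 0-5 (w=4); MST = {0-5(w=4) 1-4(w=2) 2-4(w=2) 3-6(w=1) 4-6(w=2)}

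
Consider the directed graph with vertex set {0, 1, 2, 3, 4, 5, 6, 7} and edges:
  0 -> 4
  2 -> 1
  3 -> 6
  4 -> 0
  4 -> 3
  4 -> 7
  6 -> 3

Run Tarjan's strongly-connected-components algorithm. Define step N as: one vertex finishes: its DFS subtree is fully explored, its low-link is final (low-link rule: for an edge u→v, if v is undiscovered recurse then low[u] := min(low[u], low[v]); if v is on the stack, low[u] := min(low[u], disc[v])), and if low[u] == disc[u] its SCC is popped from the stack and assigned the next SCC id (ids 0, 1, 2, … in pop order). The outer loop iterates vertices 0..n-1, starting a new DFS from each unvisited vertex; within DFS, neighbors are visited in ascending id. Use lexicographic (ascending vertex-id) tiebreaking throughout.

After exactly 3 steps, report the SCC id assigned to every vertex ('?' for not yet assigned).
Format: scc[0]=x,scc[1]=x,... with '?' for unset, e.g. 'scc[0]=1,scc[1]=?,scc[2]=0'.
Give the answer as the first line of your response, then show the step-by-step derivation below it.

scc[0]=?,scc[1]=?,scc[2]=?,scc[3]=0,scc[4]=?,scc[5]=?,scc[6]=0,scc[7]=1

step 1: low=(low[0]=0,low[1]=?,low[2]=?,low[3]=2,low[4]=0,low[5]=?,low[6]=2,low[7]=?); scc=(scc[0]=?,scc[1]=?,scc[2]=?,scc[3]=?,scc[4]=?,scc[5]=?,scc[6]=?,scc[7]=?)
step 2: low=(low[0]=0,low[1]=?,low[2]=?,low[3]=2,low[4]=0,low[5]=?,low[6]=2,low[7]=?); scc=(scc[0]=?,scc[1]=?,scc[2]=?,scc[3]=0,scc[4]=?,scc[5]=?,scc[6]=0,scc[7]=?)
step 3: low=(low[0]=0,low[1]=?,low[2]=?,low[3]=2,low[4]=0,low[5]=?,low[6]=2,low[7]=4); scc=(scc[0]=?,scc[1]=?,scc[2]=?,scc[3]=0,scc[4]=?,scc[5]=?,scc[6]=0,scc[7]=1)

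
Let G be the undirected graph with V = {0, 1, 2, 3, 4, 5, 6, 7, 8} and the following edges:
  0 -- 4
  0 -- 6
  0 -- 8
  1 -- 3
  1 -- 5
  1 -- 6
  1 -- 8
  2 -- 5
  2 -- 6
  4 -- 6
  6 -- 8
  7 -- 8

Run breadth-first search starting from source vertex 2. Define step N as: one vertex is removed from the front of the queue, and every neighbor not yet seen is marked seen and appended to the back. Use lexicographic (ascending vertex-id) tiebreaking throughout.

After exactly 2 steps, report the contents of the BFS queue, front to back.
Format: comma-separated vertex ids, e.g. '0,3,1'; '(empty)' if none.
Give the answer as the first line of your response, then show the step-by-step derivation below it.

6,1

step 1: dequeue 2; queue=[5,6]; order=2
step 2: dequeue 5; queue=[6,1]; order=2,5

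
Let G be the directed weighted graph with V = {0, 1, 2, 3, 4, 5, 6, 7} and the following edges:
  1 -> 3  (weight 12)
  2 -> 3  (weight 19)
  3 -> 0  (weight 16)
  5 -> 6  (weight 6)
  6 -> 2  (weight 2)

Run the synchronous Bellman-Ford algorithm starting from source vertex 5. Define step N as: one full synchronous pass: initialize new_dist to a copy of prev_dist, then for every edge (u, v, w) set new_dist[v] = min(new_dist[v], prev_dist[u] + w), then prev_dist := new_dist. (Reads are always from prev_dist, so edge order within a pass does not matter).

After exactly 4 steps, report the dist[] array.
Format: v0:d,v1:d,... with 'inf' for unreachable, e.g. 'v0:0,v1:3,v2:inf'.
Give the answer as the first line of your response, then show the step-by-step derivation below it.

v0:43,v1:inf,v2:8,v3:27,v4:inf,v5:0,v6:6,v7:inf

step 1: dist = v0:inf,v1:inf,v2:inf,v3:inf,v4:inf,v5:0,v6:6,v7:inf
step 2: dist = v0:inf,v1:inf,v2:8,v3:inf,v4:inf,v5:0,v6:6,v7:inf
step 3: dist = v0:inf,v1:inf,v2:8,v3:27,v4:inf,v5:0,v6:6,v7:inf
step 4: dist = v0:43,v1:inf,v2:8,v3:27,v4:inf,v5:0,v6:6,v7:inf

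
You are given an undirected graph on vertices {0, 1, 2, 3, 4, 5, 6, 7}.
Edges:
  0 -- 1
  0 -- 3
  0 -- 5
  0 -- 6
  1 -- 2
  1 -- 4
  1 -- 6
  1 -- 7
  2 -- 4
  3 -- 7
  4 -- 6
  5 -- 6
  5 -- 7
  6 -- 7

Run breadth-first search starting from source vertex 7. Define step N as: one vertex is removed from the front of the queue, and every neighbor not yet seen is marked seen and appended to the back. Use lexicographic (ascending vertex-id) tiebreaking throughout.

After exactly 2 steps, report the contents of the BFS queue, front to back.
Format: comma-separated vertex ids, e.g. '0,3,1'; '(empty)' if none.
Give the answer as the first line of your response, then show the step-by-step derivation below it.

3,5,6,0,2,4

step 1: dequeue 7; queue=[1,3,5,6]; order=7
step 2: dequeue 1; queue=[3,5,6,0,2,4]; order=7,1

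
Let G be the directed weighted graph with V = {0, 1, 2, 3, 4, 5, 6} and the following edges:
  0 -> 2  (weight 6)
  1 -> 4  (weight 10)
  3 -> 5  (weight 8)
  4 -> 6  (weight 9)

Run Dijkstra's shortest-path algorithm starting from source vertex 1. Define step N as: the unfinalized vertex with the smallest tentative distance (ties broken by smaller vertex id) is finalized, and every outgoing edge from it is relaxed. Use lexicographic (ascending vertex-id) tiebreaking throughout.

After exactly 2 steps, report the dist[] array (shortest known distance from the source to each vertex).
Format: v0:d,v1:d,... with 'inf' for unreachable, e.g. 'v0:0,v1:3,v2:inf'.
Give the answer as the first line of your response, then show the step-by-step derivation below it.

v0:inf,v1:0,v2:inf,v3:inf,v4:10,v5:inf,v6:19

step 1: dist = v0:inf,v1:0,v2:inf,v3:inf,v4:10,v5:inf,v6:inf
step 2: dist = v0:inf,v1:0,v2:inf,v3:inf,v4:10,v5:inf,v6:19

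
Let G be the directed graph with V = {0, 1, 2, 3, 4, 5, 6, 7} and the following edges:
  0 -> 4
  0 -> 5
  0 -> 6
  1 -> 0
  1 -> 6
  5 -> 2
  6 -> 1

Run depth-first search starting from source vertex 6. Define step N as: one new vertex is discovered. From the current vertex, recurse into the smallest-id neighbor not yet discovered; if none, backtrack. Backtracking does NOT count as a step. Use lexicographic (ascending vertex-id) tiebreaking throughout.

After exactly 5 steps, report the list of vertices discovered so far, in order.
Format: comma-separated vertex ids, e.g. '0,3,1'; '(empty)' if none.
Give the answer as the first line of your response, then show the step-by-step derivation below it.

6,1,0,4,5

step 1: discover 6; path=6; order=6
step 2: discover 1; path=6>1; order=6,1
step 3: discover 0; path=6>1>0; order=6,1,0
step 4: discover 4; path=6>1>0>4; order=6,1,0,4
step 5: discover 5; path=6>1>0>5; order=6,1,0,4,5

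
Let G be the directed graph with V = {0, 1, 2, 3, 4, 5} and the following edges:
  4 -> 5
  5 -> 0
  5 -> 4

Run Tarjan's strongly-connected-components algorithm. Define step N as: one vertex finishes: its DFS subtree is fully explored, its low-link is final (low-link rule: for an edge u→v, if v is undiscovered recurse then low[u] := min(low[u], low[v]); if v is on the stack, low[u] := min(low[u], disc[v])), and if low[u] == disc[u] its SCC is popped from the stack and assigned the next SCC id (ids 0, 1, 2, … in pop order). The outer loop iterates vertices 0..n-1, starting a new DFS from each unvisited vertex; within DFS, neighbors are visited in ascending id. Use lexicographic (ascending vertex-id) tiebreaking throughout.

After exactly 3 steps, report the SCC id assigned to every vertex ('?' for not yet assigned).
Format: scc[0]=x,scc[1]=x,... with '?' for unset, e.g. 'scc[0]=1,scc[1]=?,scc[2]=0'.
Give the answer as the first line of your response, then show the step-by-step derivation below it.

scc[0]=0,scc[1]=1,scc[2]=2,scc[3]=?,scc[4]=?,scc[5]=?

step 1: low=(low[0]=0,low[1]=?,low[2]=?,low[3]=?,low[4]=?,low[5]=?); scc=(scc[0]=0,scc[1]=?,scc[2]=?,scc[3]=?,scc[4]=?,scc[5]=?)
step 2: low=(low[0]=0,low[1]=1,low[2]=?,low[3]=?,low[4]=?,low[5]=?); scc=(scc[0]=0,scc[1]=1,scc[2]=?,scc[3]=?,scc[4]=?,scc[5]=?)
step 3: low=(low[0]=0,low[1]=1,low[2]=2,low[3]=?,low[4]=?,low[5]=?); scc=(scc[0]=0,scc[1]=1,scc[2]=2,scc[3]=?,scc[4]=?,scc[5]=?)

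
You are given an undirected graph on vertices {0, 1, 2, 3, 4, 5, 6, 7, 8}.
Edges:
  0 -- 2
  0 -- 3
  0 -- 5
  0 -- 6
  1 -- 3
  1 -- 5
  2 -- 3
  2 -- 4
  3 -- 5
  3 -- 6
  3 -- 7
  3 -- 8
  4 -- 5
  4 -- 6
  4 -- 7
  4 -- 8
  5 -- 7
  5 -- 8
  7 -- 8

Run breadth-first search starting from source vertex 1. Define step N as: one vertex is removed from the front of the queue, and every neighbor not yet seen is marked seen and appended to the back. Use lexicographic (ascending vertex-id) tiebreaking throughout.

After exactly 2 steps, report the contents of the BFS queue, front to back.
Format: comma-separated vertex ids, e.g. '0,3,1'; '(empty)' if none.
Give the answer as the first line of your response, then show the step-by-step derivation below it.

5,0,2,6,7,8

step 1: dequeue 1; queue=[3,5]; order=1
step 2: dequeue 3; queue=[5,0,2,6,7,8]; order=1,3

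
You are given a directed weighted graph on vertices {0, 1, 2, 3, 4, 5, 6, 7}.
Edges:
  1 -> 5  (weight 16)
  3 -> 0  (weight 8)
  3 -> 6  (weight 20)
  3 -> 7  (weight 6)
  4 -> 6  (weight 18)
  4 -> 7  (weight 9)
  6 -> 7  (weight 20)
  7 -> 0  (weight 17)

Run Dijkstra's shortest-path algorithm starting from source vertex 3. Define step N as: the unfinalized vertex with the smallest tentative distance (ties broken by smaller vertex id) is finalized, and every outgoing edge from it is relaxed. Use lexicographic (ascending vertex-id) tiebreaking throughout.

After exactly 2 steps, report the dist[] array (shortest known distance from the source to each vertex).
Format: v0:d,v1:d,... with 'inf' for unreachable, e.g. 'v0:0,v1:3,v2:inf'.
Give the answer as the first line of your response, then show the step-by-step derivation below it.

v0:8,v1:inf,v2:inf,v3:0,v4:inf,v5:inf,v6:20,v7:6

step 1: dist = v0:8,v1:inf,v2:inf,v3:0,v4:inf,v5:inf,v6:20,v7:6
step 2: dist = v0:8,v1:inf,v2:inf,v3:0,v4:inf,v5:inf,v6:20,v7:6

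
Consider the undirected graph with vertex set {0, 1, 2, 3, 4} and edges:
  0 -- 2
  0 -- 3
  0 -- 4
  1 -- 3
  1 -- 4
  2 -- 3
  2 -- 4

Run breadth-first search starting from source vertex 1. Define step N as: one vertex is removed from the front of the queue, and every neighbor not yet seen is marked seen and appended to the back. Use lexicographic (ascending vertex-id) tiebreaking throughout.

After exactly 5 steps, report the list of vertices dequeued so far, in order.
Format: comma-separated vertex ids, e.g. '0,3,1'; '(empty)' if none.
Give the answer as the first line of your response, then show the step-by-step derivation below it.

1,3,4,0,2

step 1: dequeue 1; queue=[3,4]; order=1
step 2: dequeue 3; queue=[4,0,2]; order=1,3
step 3: dequeue 4; queue=[0,2]; order=1,3,4
step 4: dequeue 0; queue=[2]; order=1,3,4,0
step 5: dequeue 2; queue=[(empty)]; order=1,3,4,0,2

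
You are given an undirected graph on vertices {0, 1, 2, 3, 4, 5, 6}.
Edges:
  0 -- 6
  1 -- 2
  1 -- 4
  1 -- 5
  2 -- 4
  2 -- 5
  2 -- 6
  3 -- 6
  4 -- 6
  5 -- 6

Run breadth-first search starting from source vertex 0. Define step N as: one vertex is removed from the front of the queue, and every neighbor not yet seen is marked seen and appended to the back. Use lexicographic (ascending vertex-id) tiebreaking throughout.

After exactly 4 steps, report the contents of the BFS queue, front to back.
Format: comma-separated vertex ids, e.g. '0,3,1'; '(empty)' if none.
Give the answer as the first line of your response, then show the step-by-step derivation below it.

4,5,1

step 1: dequeue 0; queue=[6]; order=0
step 2: dequeue 6; queue=[2,3,4,5]; order=0,6
step 3: dequeue 2; queue=[3,4,5,1]; order=0,6,2
step 4: dequeue 3; queue=[4,5,1]; order=0,6,2,3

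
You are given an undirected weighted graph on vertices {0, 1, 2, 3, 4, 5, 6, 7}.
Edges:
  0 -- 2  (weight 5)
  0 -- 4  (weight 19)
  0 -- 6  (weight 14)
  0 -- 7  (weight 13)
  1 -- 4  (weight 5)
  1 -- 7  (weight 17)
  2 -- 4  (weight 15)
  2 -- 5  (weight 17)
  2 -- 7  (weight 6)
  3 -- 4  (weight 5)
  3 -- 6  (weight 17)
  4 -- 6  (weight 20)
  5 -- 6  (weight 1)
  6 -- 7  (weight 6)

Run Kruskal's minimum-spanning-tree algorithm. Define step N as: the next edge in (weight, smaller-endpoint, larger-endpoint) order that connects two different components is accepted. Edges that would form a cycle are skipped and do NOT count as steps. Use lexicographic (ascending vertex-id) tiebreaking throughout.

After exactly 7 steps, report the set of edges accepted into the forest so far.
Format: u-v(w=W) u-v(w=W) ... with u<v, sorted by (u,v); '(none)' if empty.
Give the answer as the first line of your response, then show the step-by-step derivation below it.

0-2(w=5) 1-4(w=5) 2-4(w=15) 2-7(w=6) 3-4(w=5) 5-6(w=1) 6-7(w=6)

step 1: add edge 5-6 (w=1); MST = {5-6(w=1)}
step 2: add edge 0-2 (w=5); MST = {0-2(w=5) 5-6(w=1)}
step 3: add edge 1-4 (w=5); MST = {0-2(w=5) 1-4(w=5) 5-6(w=1)}
step 4: add edge 3-4 (w=5); MST = {0-2(w=5) 1-4(w=5) 3-4(w=5) 5-6(w=1)}
step 5: add edge 2-7 (w=6); MST = {0-2(w=5) 1-4(w=5) 2-7(w=6) 3-4(w=5) 5-6(w=1)}
step 6: add edge 6-7 (w=6); MST = {0-2(w=5) 1-4(w=5) 2-7(w=6) 3-4(w=5) 5-6(w=1) 6-7(w=6)}
step 7: add edge 2-4 (w=15); MST = {0-2(w=5) 1-4(w=5) 2-4(w=15) 2-7(w=6) 3-4(w=5) 5-6(w=1) 6-7(w=6)}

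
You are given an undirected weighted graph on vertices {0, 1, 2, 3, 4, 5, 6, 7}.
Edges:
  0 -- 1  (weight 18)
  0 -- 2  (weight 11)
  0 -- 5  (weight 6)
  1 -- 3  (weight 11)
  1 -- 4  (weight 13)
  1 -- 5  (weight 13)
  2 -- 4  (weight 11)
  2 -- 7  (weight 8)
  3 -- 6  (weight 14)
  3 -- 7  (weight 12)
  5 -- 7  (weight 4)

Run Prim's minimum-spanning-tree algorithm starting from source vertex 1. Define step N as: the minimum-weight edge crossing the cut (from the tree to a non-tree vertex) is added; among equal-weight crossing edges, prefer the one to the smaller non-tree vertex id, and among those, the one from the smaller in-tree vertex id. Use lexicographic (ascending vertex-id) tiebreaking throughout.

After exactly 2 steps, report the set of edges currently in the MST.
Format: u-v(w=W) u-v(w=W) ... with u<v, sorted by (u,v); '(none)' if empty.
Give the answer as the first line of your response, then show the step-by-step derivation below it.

1-3(w=11) 3-7(w=12)

step 1: add edge 1-3 (w=11); MST = {1-3(w=11)}
step 2: add edge 3-7 (w=12); MST = {1-3(w=11) 3-7(w=12)}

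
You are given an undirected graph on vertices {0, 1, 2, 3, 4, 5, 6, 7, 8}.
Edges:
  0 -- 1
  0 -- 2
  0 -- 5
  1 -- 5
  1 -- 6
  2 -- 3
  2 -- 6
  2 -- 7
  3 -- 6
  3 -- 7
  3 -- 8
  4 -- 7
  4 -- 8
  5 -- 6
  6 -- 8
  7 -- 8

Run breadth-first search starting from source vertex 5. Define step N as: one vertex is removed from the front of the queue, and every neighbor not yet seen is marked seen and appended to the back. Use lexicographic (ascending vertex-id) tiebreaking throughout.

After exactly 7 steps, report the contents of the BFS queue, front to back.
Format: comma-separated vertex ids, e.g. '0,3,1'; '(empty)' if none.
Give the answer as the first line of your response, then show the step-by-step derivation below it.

7,4

step 1: dequeue 5; queue=[0,1,6]; order=5
step 2: dequeue 0; queue=[1,6,2]; order=5,0
step 3: dequeue 1; queue=[6,2]; order=5,0,1
step 4: dequeue 6; queue=[2,3,8]; order=5,0,1,6
step 5: dequeue 2; queue=[3,8,7]; order=5,0,1,6,2
step 6: dequeue 3; queue=[8,7]; order=5,0,1,6,2,3
step 7: dequeue 8; queue=[7,4]; order=5,0,1,6,2,3,8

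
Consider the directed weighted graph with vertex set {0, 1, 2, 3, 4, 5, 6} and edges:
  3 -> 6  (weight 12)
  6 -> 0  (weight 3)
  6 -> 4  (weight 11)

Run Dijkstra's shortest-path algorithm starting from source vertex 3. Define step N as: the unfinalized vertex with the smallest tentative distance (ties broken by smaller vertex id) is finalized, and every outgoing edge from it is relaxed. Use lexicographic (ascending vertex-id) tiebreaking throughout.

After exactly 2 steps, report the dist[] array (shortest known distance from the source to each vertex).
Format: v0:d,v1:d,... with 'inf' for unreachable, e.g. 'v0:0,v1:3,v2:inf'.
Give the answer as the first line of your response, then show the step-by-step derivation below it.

v0:15,v1:inf,v2:inf,v3:0,v4:23,v5:inf,v6:12

step 1: dist = v0:inf,v1:inf,v2:inf,v3:0,v4:inf,v5:inf,v6:12
step 2: dist = v0:15,v1:inf,v2:inf,v3:0,v4:23,v5:inf,v6:12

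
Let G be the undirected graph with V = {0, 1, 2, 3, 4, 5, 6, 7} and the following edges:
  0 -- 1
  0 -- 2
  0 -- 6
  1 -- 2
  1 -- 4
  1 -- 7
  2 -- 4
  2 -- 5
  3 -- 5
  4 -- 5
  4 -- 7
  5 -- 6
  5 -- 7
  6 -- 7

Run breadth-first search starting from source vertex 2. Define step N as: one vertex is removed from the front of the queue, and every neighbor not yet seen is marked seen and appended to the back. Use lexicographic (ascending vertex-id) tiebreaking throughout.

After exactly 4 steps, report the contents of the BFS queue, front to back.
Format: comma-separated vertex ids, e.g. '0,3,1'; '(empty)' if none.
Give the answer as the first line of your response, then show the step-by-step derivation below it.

5,6,7

step 1: dequeue 2; queue=[0,1,4,5]; order=2
step 2: dequeue 0; queue=[1,4,5,6]; order=2,0
step 3: dequeue 1; queue=[4,5,6,7]; order=2,0,1
step 4: dequeue 4; queue=[5,6,7]; order=2,0,1,4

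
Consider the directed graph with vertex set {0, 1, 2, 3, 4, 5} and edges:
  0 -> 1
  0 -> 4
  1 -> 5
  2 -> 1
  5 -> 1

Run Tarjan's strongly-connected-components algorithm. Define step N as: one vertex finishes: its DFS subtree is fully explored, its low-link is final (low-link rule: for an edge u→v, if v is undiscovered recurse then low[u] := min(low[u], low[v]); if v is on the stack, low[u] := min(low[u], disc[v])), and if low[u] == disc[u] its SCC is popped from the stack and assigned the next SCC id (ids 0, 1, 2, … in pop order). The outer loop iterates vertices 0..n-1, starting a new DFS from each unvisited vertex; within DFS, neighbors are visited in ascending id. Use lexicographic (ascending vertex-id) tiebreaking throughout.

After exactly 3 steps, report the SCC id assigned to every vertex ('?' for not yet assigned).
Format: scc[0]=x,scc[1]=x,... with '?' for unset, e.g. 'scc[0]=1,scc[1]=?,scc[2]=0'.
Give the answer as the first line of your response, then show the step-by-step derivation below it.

scc[0]=?,scc[1]=0,scc[2]=?,scc[3]=?,scc[4]=1,scc[5]=0

step 1: low=(low[0]=0,low[1]=1,low[2]=?,low[3]=?,low[4]=?,low[5]=1); scc=(scc[0]=?,scc[1]=?,scc[2]=?,scc[3]=?,scc[4]=?,scc[5]=?)
step 2: low=(low[0]=0,low[1]=1,low[2]=?,low[3]=?,low[4]=?,low[5]=1); scc=(scc[0]=?,scc[1]=0,scc[2]=?,scc[3]=?,scc[4]=?,scc[5]=0)
step 3: low=(low[0]=0,low[1]=1,low[2]=?,low[3]=?,low[4]=3,low[5]=1); scc=(scc[0]=?,scc[1]=0,scc[2]=?,scc[3]=?,scc[4]=1,scc[5]=0)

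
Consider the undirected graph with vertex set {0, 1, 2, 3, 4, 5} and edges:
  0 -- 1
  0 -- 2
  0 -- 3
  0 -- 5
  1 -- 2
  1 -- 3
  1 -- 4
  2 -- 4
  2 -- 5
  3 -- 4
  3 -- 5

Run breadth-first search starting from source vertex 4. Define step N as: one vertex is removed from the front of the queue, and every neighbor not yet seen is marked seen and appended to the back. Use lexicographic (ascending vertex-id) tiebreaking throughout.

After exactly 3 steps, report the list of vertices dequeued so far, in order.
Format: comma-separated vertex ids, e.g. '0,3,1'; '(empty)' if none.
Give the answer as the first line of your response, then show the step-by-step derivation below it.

4,1,2

step 1: dequeue 4; queue=[1,2,3]; order=4
step 2: dequeue 1; queue=[2,3,0]; order=4,1
step 3: dequeue 2; queue=[3,0,5]; order=4,1,2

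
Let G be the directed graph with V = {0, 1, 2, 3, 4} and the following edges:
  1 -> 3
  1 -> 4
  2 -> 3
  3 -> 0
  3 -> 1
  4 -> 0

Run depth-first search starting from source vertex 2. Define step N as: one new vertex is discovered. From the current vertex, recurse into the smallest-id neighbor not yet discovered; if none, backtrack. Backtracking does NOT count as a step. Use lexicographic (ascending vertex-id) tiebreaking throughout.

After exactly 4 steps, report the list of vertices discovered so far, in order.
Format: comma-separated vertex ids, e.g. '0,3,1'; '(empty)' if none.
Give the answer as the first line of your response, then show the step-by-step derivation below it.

2,3,0,1

step 1: discover 2; path=2; order=2
step 2: discover 3; path=2>3; order=2,3
step 3: discover 0; path=2>3>0; order=2,3,0
step 4: discover 1; path=2>3>1; order=2,3,0,1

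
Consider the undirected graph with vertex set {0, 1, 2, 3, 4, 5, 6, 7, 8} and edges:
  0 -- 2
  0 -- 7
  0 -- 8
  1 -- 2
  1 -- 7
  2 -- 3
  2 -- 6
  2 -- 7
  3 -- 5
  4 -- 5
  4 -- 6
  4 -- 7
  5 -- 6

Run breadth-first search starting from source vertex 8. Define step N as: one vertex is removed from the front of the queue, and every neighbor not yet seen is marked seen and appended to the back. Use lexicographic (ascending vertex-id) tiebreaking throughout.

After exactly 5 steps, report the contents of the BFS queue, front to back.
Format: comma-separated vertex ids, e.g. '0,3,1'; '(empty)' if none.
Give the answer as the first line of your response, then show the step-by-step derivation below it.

3,6,4

step 1: dequeue 8; queue=[0]; order=8
step 2: dequeue 0; queue=[2,7]; order=8,0
step 3: dequeue 2; queue=[7,1,3,6]; order=8,0,2
step 4: dequeue 7; queue=[1,3,6,4]; order=8,0,2,7
step 5: dequeue 1; queue=[3,6,4]; order=8,0,2,7,1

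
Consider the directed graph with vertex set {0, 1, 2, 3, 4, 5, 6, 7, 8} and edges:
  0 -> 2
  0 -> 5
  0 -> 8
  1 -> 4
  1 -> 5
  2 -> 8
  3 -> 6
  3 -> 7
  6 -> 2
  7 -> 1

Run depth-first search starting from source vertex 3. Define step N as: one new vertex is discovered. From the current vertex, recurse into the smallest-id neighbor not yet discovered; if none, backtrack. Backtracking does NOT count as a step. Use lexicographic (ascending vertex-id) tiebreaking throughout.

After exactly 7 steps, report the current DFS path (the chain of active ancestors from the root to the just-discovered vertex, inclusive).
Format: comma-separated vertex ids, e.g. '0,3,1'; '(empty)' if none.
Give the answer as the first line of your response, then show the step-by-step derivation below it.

3,7,1,4

step 1: discover 3; path=3; order=3
step 2: discover 6; path=3>6; order=3,6
step 3: discover 2; path=3>6>2; order=3,6,2
step 4: discover 8; path=3>6>2>8; order=3,6,2,8
step 5: discover 7; path=3>7; order=3,6,2,8,7
step 6: discover 1; path=3>7>1; order=3,6,2,8,7,1
step 7: discover 4; path=3>7>1>4; order=3,6,2,8,7,1,4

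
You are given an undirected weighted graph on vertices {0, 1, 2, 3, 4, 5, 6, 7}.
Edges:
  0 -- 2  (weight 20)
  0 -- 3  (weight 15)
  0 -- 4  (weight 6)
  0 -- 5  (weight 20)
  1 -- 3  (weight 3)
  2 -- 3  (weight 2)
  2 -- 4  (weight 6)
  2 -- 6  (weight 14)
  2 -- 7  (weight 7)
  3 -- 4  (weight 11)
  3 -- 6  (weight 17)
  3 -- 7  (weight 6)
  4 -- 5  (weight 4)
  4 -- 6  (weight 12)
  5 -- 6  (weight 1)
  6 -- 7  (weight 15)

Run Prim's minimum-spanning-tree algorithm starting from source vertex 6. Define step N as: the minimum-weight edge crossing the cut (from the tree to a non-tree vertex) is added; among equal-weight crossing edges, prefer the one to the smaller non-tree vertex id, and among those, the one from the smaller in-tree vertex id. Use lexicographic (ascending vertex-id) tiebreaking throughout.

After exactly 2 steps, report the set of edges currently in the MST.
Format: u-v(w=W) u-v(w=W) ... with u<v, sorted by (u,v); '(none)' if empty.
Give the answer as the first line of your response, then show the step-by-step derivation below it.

4-5(w=4) 5-6(w=1)

step 1: add edge 5-6 (w=1); MST = {5-6(w=1)}
step 2: add edge 4-5 (w=4); MST = {4-5(w=4) 5-6(w=1)}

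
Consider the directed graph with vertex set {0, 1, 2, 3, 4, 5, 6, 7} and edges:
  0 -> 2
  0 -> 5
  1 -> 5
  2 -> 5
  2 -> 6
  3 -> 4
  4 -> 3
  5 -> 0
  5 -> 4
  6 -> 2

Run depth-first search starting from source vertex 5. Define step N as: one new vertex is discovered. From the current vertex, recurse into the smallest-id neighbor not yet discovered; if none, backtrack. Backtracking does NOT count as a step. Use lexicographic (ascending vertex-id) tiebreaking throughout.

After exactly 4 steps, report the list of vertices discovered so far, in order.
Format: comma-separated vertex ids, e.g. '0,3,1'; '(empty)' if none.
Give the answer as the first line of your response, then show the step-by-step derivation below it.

5,0,2,6

step 1: discover 5; path=5; order=5
step 2: discover 0; path=5>0; order=5,0
step 3: discover 2; path=5>0>2; order=5,0,2
step 4: discover 6; path=5>0>2>6; order=5,0,2,6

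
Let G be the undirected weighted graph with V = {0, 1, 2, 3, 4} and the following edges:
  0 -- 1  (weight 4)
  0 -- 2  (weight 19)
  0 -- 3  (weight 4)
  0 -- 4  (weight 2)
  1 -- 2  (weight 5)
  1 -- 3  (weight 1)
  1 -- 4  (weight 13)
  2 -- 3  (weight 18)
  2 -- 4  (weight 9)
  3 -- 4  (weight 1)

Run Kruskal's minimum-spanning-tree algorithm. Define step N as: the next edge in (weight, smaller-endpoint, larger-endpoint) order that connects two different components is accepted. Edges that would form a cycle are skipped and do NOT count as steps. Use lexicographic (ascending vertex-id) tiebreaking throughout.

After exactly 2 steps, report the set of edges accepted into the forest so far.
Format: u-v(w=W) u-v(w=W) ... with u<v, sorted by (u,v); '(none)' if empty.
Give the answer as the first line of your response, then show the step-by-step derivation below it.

1-3(w=1) 3-4(w=1)

step 1: add edge 1-3 (w=1); MST = {1-3(w=1)}
step 2: add edge 3-4 (w=1); MST = {1-3(w=1) 3-4(w=1)}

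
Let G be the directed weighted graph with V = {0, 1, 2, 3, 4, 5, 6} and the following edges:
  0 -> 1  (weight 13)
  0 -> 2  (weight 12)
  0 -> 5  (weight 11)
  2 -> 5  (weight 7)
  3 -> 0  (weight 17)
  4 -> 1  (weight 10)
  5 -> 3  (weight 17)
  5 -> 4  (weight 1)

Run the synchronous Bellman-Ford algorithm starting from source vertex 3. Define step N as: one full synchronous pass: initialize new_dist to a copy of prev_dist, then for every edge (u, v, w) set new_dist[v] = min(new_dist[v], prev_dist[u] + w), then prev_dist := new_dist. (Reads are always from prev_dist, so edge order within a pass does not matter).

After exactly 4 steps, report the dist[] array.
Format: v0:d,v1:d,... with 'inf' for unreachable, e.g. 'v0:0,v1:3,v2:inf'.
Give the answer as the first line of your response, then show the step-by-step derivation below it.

v0:17,v1:30,v2:29,v3:0,v4:29,v5:28,v6:inf

step 1: dist = v0:17,v1:inf,v2:inf,v3:0,v4:inf,v5:inf,v6:inf
step 2: dist = v0:17,v1:30,v2:29,v3:0,v4:inf,v5:28,v6:inf
step 3: dist = v0:17,v1:30,v2:29,v3:0,v4:29,v5:28,v6:inf
step 4: dist = v0:17,v1:30,v2:29,v3:0,v4:29,v5:28,v6:inf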